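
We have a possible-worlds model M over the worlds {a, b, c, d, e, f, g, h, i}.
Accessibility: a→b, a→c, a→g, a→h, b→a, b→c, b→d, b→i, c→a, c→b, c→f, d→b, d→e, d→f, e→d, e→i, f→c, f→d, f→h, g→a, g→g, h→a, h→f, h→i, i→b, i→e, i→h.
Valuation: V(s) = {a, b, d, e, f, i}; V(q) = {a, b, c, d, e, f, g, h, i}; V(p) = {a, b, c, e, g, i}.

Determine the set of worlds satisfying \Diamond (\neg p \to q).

a, b, c, d, e, f, g, h, i

Let φ = \Diamond (\neg p \to q). Evaluate φ at each world:
  a (successors {b, c, g, h}): φ is true.
  b (successors {a, c, d, i}): φ is true.
  c (successors {a, b, f}): φ is true.
  d (successors {b, e, f}): φ is true.
  e (successors {d, i}): φ is true.
  f (successors {c, d, h}): φ is true.
  g (successors {a, g}): φ is true.
  h (successors {a, f, i}): φ is true.
  i (successors {b, e, h}): φ is true.
For instance, at f:
  At f: \Diamond (\neg p \to q) requires \neg p \to q at some successor in {c, d, h}.
    \neg p \to q holds at c, so \Diamond (\neg p \to q) is true at f.
Satisfying worlds: {a, b, c, d, e, f, g, h, i}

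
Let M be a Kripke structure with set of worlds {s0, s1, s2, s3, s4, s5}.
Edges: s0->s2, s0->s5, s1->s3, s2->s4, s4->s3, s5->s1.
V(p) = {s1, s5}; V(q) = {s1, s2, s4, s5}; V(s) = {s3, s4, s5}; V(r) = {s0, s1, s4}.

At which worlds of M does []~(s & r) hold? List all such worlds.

s0, s1, s3, s4, s5

Recall that []ψ holds at a world iff ψ holds at every accessible world, and <>ψ holds iff ψ holds at some accessible world.
Let φ = []~(s & r). Evaluate φ at each world:
  s0 (successors {s2, s5}): φ is true.
  s1 (successors {s3}): φ is true.
  s2 (successors {s4}): φ is false.
  s3 (successors ∅): φ is true.
  s4 (successors {s3}): φ is true.
  s5 (successors {s1}): φ is true.
For instance, at s0:
  At s0: []~(s & r) requires ~(s & r) at every successor {s2, s5}.
    At s2: ~(s & r) is true.
    At s5: ~(s & r) is true.
  So []~(s & r) is true at s0.
Satisfying worlds: {s0, s1, s3, s4, s5}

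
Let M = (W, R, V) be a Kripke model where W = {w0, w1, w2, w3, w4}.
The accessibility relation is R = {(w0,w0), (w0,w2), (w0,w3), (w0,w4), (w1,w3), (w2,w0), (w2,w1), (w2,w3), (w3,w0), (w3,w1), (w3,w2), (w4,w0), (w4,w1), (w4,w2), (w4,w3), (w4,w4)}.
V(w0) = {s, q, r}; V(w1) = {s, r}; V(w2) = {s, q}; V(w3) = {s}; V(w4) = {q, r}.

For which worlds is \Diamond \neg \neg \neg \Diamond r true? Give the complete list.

w2, w3, w4

Let φ = \Diamond \neg \neg \neg \Diamond r. Evaluate φ at each world:
  w0 (successors {w0, w2, w3, w4}): φ is false.
  w1 (successors {w3}): φ is false.
  w2 (successors {w0, w1, w3}): φ is true.
  w3 (successors {w0, w1, w2}): φ is true.
  w4 (successors {w0, w1, w2, w3, w4}): φ is true.
For instance, at w1:
  At w1: \Diamond \neg \neg \neg \Diamond r requires \neg \neg \neg \Diamond r at some successor in {w3}.
    At w3: \neg \neg \neg \Diamond r is false.
  So \Diamond \neg \neg \neg \Diamond r is false at w1.
Satisfying worlds: {w2, w3, w4}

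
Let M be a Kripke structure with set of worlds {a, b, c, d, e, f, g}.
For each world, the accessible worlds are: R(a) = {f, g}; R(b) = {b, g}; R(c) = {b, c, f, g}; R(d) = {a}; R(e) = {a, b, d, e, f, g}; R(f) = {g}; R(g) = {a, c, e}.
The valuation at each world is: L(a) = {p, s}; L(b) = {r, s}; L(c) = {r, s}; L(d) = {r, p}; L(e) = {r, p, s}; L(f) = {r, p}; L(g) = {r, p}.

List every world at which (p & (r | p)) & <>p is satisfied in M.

a, d, e, f, g

Let φ = (p & (r | p)) & <>p. Evaluate φ at each world:
  a (successors {f, g}): φ is true.
  b (successors {b, g}): φ is false.
  c (successors {b, c, f, g}): φ is false.
  d (successors {a}): φ is true.
  e (successors {a, b, d, e, f, g}): φ is true.
  f (successors {g}): φ is true.
  g (successors {a, c, e}): φ is true.
For instance, at a:
  At a: p & (r | p) is true, <>p is true, so (p & (r | p)) & <>p is true.
    At a: <>p requires p at some successor in {f, g}.
      p holds at f, so <>p is true at a.
Satisfying worlds: {a, d, e, f, g}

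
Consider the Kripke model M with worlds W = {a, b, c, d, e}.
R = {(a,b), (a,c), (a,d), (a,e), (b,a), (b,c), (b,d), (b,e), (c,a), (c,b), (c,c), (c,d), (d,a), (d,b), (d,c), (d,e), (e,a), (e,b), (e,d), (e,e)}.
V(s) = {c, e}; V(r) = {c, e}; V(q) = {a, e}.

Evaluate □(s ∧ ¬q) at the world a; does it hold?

At a: □(s ∧ ¬q) requires s ∧ ¬q at every successor {b, c, d, e}.
  s ∧ ¬q fails at b, so □(s ∧ ¬q) is false at a.

No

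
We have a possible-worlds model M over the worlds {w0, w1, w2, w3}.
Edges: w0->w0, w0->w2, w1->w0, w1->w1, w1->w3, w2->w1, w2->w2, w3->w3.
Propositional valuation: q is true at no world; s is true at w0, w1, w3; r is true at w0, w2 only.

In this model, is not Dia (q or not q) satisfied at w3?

At w3: Dia (q or not q) is true, so not Dia (q or not q) is false.
  At w3: Dia (q or not q) requires q or not q at some successor in {w3}.
    q or not q holds at w3, so Dia (q or not q) is true at w3.

No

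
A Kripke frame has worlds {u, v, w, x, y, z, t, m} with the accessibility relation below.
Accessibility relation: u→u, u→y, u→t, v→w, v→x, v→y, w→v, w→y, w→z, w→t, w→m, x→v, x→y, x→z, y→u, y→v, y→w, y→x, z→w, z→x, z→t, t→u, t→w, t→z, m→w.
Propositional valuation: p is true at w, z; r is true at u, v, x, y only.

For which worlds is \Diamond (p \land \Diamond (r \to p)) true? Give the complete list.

v, w, x, y, z, t, m

Let φ = \Diamond (p \land \Diamond (r \to p)). Evaluate φ at each world:
  u (successors {u, y, t}): φ is false.
  v (successors {w, x, y}): φ is true.
  w (successors {v, y, z, t, m}): φ is true.
  x (successors {v, y, z}): φ is true.
  y (successors {u, v, w, x}): φ is true.
  z (successors {w, x, t}): φ is true.
  t (successors {u, w, z}): φ is true.
  m (successors {w}): φ is true.
For instance, at m:
  At m: \Diamond (p \land \Diamond (r \to p)) requires p \land \Diamond (r \to p) at some successor in {w}.
    p \land \Diamond (r \to p) holds at w, so \Diamond (p \land \Diamond (r \to p)) is true at m.
      At w: p is true, \Diamond (r \to p) is true, so p \land \Diamond (r \to p) is true.
Satisfying worlds: {v, w, x, y, z, t, m}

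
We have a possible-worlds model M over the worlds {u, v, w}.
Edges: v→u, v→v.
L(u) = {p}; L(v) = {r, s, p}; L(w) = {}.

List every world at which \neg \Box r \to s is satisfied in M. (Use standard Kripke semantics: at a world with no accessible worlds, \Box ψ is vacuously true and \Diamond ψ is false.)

Let φ = \neg \Box r \to s. Evaluate φ at each world:
  u (successors ∅): φ is true.
  v (successors {u, v}): φ is true.
  w (successors ∅): φ is true.
For instance, at v:
  At v: \neg \Box r is true, s is true, so \neg \Box r \to s is true.
    At v: \Box r is false, so \neg \Box r is true.
      At v: \Box r requires r at every successor {u, v}.
        r fails at u, so \Box r is false at v.
Satisfying worlds: {u, v, w}

u, v, w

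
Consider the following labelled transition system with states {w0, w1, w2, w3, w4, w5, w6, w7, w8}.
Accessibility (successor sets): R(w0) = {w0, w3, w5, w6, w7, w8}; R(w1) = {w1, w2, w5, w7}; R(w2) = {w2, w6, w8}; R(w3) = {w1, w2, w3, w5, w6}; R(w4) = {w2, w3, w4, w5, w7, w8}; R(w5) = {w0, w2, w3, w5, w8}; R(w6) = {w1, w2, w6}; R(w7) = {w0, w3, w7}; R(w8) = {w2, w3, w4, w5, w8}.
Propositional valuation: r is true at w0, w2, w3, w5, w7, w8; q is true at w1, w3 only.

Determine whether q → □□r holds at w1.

No

At w1: q is true, □□r is false, so q → □□r is false.
  At w1: □□r requires □r at every successor {w1, w2, w5, w7}.
    □r fails at w1, so □□r is false at w1.
      At w1: □r requires r at every successor {w1, w2, w5, w7}.
        r fails at w1, so □r is false at w1.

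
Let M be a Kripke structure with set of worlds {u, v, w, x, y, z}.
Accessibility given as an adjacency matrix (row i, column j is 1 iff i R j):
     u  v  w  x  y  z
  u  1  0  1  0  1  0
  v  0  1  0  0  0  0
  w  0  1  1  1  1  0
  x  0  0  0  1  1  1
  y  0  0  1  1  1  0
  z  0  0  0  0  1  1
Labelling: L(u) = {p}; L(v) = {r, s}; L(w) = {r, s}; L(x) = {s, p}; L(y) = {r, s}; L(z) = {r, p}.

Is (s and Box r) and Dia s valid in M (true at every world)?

No

Recall that Box ψ holds at a world iff ψ holds at every accessible world, and Dia ψ holds iff ψ holds at some accessible world.
Let φ = (s and Box r) and Dia s. Evaluate φ at each world:
  u (successors {u, w, y}): φ is false.
  v (successors {v}): φ is true.
  w (successors {v, w, x, y}): φ is false.
  x (successors {x, y, z}): φ is false.
  y (successors {w, x, y}): φ is false.
  z (successors {y, z}): φ is false.
Detail at u (counterexample):
  At u: s and Box r is false, Dia s is true, so (s and Box r) and Dia s is false.
    At u: s is false, Box r is false, so s and Box r is false.
      At u: Box r requires r at every successor {u, w, y}.
        r fails at u, so Box r is false at u.
    At u: Dia s requires s at some successor in {u, w, y}.
      s holds at w, so Dia s is true at u.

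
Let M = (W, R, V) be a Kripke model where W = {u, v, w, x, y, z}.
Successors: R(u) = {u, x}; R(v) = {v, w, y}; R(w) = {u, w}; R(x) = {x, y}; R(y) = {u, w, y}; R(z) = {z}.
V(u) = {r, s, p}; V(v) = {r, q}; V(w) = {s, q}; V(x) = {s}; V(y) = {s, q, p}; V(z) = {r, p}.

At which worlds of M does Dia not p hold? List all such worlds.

Let φ = Dia not p. Evaluate φ at each world:
  u (successors {u, x}): φ is true.
  v (successors {v, w, y}): φ is true.
  w (successors {u, w}): φ is true.
  x (successors {x, y}): φ is true.
  y (successors {u, w, y}): φ is true.
  z (successors {z}): φ is false.
For instance, at v:
  At v: Dia not p requires not p at some successor in {v, w, y}.
    not p holds at v, so Dia not p is true at v.
Satisfying worlds: {u, v, w, x, y}

u, v, w, x, y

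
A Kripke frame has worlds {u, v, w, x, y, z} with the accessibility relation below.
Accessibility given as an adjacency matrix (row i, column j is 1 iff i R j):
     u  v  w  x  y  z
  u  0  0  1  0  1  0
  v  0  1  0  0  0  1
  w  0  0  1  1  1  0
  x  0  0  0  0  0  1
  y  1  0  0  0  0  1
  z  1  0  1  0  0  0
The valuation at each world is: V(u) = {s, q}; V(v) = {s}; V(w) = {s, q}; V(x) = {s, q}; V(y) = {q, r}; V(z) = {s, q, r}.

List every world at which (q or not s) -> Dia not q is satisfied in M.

Let φ = (q or not s) -> Dia not q. Evaluate φ at each world:
  u (successors {w, y}): φ is false.
  v (successors {v, z}): φ is true.
  w (successors {w, x, y}): φ is false.
  x (successors {z}): φ is false.
  y (successors {u, z}): φ is false.
  z (successors {u, w}): φ is false.
For instance, at u:
  At u: q or not s is true, Dia not q is false, so (q or not s) -> Dia not q is false.
    At u: Dia not q requires not q at some successor in {w, y}.
      At w: not q is false.
      At y: not q is false.
    So Dia not q is false at u.
Satisfying worlds: {v}

v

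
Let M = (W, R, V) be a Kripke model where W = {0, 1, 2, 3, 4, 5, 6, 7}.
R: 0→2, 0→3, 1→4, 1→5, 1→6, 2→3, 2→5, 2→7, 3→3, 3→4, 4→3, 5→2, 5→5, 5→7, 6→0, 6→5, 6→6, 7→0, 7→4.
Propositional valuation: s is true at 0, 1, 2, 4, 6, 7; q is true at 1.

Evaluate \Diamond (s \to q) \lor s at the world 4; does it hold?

Yes

Recall that \Diamond ψ holds at a world iff ψ holds at some accessible world.
At 4: \Diamond (s \to q) is true, s is true, so \Diamond (s \to q) \lor s is true.
  At 4: \Diamond (s \to q) requires s \to q at some successor in {3}.
    s \to q holds at 3, so \Diamond (s \to q) is true at 4.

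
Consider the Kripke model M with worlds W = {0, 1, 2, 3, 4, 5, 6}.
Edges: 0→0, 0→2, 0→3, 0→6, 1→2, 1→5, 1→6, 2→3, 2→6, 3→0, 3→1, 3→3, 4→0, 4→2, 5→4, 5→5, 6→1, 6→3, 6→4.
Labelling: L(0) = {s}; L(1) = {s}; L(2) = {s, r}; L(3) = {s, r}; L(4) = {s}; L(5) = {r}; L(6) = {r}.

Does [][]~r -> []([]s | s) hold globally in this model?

Yes

Recall that []ψ holds at a world iff ψ holds at every accessible world, and <>ψ holds iff ψ holds at some accessible world.
Let φ = [][]~r -> []([]s | s). Evaluate φ at each world:
  0 (successors {0, 2, 3, 6}): φ is true.
  1 (successors {2, 5, 6}): φ is true.
  2 (successors {3, 6}): φ is true.
  3 (successors {0, 1, 3}): φ is true.
  4 (successors {0, 2}): φ is true.
  5 (successors {4, 5}): φ is true.
  6 (successors {1, 3, 4}): φ is true.
For instance, at 2:
  At 2: [][]~r is false, []([]s | s) is true, so [][]~r -> []([]s | s) is true.
    At 2: [][]~r requires []~r at every successor {3, 6}.
      []~r fails at 3, so [][]~r is false at 2.
    At 2: []([]s | s) requires []s | s at every successor {3, 6}.
      At 3: []s | s is true.
      At 6: []s | s is true.
    So []([]s | s) is true at 2.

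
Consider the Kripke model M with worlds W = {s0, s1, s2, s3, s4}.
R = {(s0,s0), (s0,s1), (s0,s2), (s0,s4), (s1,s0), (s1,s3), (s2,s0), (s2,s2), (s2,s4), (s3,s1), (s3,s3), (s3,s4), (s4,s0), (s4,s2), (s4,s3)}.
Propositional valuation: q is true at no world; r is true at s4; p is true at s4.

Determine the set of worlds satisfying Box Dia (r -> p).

Recall that Box ψ holds at a world iff ψ holds at every accessible world, and Dia ψ holds iff ψ holds at some accessible world.
Let φ = Box Dia (r -> p). Evaluate φ at each world:
  s0 (successors {s0, s1, s2, s4}): φ is true.
  s1 (successors {s0, s3}): φ is true.
  s2 (successors {s0, s2, s4}): φ is true.
  s3 (successors {s1, s3, s4}): φ is true.
  s4 (successors {s0, s2, s3}): φ is true.
For instance, at s3:
  At s3: Box Dia (r -> p) requires Dia (r -> p) at every successor {s1, s3, s4}.
      At s1: Dia (r -> p) requires r -> p at some successor in {s0, s3}.
        r -> p holds at s0, so Dia (r -> p) is true at s1.
      At s3: Dia (r -> p) requires r -> p at some successor in {s1, s3, s4}.
        r -> p holds at s1, so Dia (r -> p) is true at s3.
      At s4: Dia (r -> p) requires r -> p at some successor in {s0, s2, s3}.
        r -> p holds at s0, so Dia (r -> p) is true at s4.
  So Box Dia (r -> p) is true at s3.
Satisfying worlds: {s0, s1, s2, s3, s4}

s0, s1, s2, s3, s4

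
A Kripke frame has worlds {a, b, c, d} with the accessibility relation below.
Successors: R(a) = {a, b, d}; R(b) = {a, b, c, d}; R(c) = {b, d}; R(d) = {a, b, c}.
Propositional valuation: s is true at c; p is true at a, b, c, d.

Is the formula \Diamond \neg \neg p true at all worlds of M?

Let φ = \Diamond \neg \neg p. Evaluate φ at each world:
  a (successors {a, b, d}): φ is true.
  b (successors {a, b, c, d}): φ is true.
  c (successors {b, d}): φ is true.
  d (successors {a, b, c}): φ is true.
For instance, at b:
  At b: \Diamond \neg \neg p requires \neg \neg p at some successor in {a, b, c, d}.
    \neg \neg p holds at a, so \Diamond \neg \neg p is true at b.

Yes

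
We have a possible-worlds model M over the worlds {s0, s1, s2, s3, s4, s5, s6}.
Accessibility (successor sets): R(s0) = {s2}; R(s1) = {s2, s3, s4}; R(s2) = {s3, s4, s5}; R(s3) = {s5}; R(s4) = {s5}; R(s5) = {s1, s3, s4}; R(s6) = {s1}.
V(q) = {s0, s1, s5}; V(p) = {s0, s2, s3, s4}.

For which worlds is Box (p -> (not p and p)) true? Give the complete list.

s3, s4, s6

Let φ = Box (p -> (not p and p)). Evaluate φ at each world:
  s0 (successors {s2}): φ is false.
  s1 (successors {s2, s3, s4}): φ is false.
  s2 (successors {s3, s4, s5}): φ is false.
  s3 (successors {s5}): φ is true.
  s4 (successors {s5}): φ is true.
  s5 (successors {s1, s3, s4}): φ is false.
  s6 (successors {s1}): φ is true.
For instance, at s0:
  At s0: Box (p -> (not p and p)) requires p -> (not p and p) at every successor {s2}.
    p -> (not p and p) fails at s2, so Box (p -> (not p and p)) is false at s0.
Satisfying worlds: {s3, s4, s6}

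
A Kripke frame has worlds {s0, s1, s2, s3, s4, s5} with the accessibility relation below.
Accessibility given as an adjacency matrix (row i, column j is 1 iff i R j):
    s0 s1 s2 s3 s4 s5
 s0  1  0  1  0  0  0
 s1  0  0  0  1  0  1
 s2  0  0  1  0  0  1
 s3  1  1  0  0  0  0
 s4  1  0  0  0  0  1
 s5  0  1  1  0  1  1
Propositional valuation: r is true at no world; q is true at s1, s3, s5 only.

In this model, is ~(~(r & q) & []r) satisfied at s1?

Yes

At s1: ~(r & q) & []r is false, so ~(~(r & q) & []r) is true.
  At s1: ~(r & q) is true, []r is false, so ~(r & q) & []r is false.
    At s1: []r requires r at every successor {s3, s5}.
      r fails at s3, so []r is false at s1.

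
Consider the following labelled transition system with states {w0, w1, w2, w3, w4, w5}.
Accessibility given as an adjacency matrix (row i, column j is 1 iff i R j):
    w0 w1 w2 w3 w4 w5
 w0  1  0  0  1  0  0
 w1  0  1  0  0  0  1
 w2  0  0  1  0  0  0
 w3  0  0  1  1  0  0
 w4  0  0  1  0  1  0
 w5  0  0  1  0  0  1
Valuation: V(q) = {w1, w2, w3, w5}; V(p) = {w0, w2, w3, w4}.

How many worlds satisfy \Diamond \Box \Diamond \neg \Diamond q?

Let φ = \Diamond \Box \Diamond \neg \Diamond q. Evaluate φ at each world:
  w0 (successors {w0, w3}): φ is false.
  w1 (successors {w1, w5}): φ is false.
  w2 (successors {w2}): φ is false.
  w3 (successors {w2, w3}): φ is false.
  w4 (successors {w2, w4}): φ is false.
  w5 (successors {w2, w5}): φ is false.
For instance, at w4:
  At w4: \Diamond \Box \Diamond \neg \Diamond q requires \Box \Diamond \neg \Diamond q at some successor in {w2, w4}.
    At w2: \Box \Diamond \neg \Diamond q is false.
    At w4: \Box \Diamond \neg \Diamond q is false.
  So \Diamond \Box \Diamond \neg \Diamond q is false at w4.
Satisfying worlds: none.

0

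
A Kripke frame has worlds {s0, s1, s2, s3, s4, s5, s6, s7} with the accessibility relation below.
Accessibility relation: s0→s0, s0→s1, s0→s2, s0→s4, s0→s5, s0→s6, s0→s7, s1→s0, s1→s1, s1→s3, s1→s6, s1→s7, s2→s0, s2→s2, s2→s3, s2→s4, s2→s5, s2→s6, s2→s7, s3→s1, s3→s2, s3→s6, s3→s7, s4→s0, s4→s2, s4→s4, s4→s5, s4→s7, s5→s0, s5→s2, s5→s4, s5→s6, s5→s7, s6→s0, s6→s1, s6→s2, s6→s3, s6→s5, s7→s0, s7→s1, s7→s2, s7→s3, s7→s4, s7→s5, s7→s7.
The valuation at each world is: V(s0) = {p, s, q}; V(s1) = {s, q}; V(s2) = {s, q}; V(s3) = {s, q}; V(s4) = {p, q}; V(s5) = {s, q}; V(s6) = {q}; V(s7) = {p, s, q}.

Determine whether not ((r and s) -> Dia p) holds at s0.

At s0: (r and s) -> Dia p is true, so not ((r and s) -> Dia p) is false.
  At s0: r and s is false, Dia p is true, so (r and s) -> Dia p is true.
    At s0: Dia p requires p at some successor in {s0, s1, s2, s4, s5, s6, s7}.
      p holds at s0, so Dia p is true at s0.

No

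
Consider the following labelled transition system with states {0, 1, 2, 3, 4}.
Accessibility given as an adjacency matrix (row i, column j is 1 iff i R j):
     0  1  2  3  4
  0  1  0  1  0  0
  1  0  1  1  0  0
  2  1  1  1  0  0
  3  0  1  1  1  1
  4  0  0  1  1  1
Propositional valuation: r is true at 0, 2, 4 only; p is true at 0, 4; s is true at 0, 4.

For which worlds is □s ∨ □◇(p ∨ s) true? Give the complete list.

0, 4

Recall that □ψ holds at a world iff ψ holds at every accessible world, and ◇ψ holds iff ψ holds at some accessible world.
Let φ = □s ∨ □◇(p ∨ s). Evaluate φ at each world:
  0 (successors {0, 2}): φ is true.
  1 (successors {1, 2}): φ is false.
  2 (successors {0, 1, 2}): φ is false.
  3 (successors {1, 2, 3, 4}): φ is false.
  4 (successors {2, 3, 4}): φ is true.
For instance, at 4:
  At 4: □s is false, □◇(p ∨ s) is true, so □s ∨ □◇(p ∨ s) is true.
    At 4: □s requires s at every successor {2, 3, 4}.
      s fails at 2, so □s is false at 4.
    At 4: □◇(p ∨ s) requires ◇(p ∨ s) at every successor {2, 3, 4}.
      At 2: ◇(p ∨ s) is true.
      At 3: ◇(p ∨ s) is true.
      At 4: ◇(p ∨ s) is true.
    So □◇(p ∨ s) is true at 4.
Satisfying worlds: {0, 4}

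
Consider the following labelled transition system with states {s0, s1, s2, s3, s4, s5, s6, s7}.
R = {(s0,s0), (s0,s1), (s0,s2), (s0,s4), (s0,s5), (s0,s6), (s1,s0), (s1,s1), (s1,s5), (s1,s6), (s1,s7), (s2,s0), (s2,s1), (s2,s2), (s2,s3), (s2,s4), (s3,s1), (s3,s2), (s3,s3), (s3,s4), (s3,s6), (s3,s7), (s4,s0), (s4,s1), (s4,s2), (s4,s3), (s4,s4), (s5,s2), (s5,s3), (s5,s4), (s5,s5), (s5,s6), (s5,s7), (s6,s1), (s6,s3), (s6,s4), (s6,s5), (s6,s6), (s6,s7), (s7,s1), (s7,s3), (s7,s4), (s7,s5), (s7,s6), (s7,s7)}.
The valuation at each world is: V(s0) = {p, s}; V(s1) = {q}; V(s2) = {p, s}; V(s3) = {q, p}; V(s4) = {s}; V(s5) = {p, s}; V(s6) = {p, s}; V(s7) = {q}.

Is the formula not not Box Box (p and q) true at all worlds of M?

Let φ = not not Box Box (p and q). Evaluate φ at each world:
  s0 (successors {s0, s1, s2, s4, s5, s6}): φ is false.
  s1 (successors {s0, s1, s5, s6, s7}): φ is false.
  s2 (successors {s0, s1, s2, s3, s4}): φ is false.
  s3 (successors {s1, s2, s3, s4, s6, s7}): φ is false.
  s4 (successors {s0, s1, s2, s3, s4}): φ is false.
  s5 (successors {s2, s3, s4, s5, s6, s7}): φ is false.
  s6 (successors {s1, s3, s4, s5, s6, s7}): φ is false.
  s7 (successors {s1, s3, s4, s5, s6, s7}): φ is false.
Detail at s0 (counterexample):
  At s0: not Box Box (p and q) is true, so not not Box Box (p and q) is false.
    At s0: Box Box (p and q) is false, so not Box Box (p and q) is true.
      At s0: Box Box (p and q) requires Box (p and q) at every successor {s0, s1, s2, s4, s5, s6}.
        Box (p and q) fails at s0, so Box Box (p and q) is false at s0.

No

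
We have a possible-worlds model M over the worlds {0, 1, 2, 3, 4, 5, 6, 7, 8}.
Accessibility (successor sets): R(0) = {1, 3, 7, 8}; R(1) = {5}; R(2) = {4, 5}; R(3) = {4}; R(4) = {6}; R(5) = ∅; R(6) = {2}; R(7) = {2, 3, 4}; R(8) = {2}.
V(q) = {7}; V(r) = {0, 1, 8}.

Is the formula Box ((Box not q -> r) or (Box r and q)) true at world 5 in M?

At 5: no accessible worlds, so Box ((Box not q -> r) or (Box r and q)) holds vacuously.

Yes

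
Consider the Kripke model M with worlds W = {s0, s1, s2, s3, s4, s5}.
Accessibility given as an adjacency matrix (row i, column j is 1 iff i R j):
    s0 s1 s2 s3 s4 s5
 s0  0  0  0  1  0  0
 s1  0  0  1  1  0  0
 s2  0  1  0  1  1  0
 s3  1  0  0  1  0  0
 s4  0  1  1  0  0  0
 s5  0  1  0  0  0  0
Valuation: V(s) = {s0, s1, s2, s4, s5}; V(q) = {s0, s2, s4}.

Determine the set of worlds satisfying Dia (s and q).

s1, s2, s3, s4

Let φ = Dia (s and q). Evaluate φ at each world:
  s0 (successors {s3}): φ is false.
  s1 (successors {s2, s3}): φ is true.
  s2 (successors {s1, s3, s4}): φ is true.
  s3 (successors {s0, s3}): φ is true.
  s4 (successors {s1, s2}): φ is true.
  s5 (successors {s1}): φ is false.
For instance, at s3:
  At s3: Dia (s and q) requires s and q at some successor in {s0, s3}.
    s and q holds at s0, so Dia (s and q) is true at s3.
Satisfying worlds: {s1, s2, s3, s4}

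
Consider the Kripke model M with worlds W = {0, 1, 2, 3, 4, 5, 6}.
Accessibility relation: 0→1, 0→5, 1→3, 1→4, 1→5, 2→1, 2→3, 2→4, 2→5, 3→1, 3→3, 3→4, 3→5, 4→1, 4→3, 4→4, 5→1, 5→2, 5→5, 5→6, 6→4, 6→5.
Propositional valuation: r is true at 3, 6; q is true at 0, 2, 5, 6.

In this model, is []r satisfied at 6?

No

At 6: []r requires r at every successor {4, 5}.
  r fails at 4, so []r is false at 6.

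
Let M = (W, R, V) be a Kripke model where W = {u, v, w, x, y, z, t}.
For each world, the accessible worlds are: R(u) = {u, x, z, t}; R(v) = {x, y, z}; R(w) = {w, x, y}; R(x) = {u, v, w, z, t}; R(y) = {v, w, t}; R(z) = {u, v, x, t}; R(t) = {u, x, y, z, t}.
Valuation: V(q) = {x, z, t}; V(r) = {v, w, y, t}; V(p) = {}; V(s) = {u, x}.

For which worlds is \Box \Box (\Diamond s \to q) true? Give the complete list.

none

Let φ = \Box \Box (\Diamond s \to q). Evaluate φ at each world:
  u (successors {u, x, z, t}): φ is false.
  v (successors {x, y, z}): φ is false.
  w (successors {w, x, y}): φ is false.
  x (successors {u, v, w, z, t}): φ is false.
  y (successors {v, w, t}): φ is false.
  z (successors {u, v, x, t}): φ is false.
  t (successors {u, x, y, z, t}): φ is false.
For instance, at x:
  At x: \Box \Box (\Diamond s \to q) requires \Box (\Diamond s \to q) at every successor {u, v, w, z, t}.
    \Box (\Diamond s \to q) fails at u, so \Box \Box (\Diamond s \to q) is false at x.
      At u: \Box (\Diamond s \to q) requires \Diamond s \to q at every successor {u, x, z, t}.
        \Diamond s \to q fails at u, so \Box (\Diamond s \to q) is false at u.
Satisfying worlds: none.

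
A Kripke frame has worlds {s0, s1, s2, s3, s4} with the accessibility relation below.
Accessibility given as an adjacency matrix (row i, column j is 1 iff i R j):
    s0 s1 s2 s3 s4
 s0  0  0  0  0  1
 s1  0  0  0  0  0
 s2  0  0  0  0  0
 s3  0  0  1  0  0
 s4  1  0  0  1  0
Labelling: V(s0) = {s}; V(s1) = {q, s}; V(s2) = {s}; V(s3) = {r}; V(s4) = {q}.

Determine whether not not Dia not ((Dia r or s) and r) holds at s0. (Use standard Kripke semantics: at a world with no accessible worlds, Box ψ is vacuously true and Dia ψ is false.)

Yes

Recall that Dia ψ holds at a world iff ψ holds at some accessible world.
At s0: not Dia not ((Dia r or s) and r) is false, so not not Dia not ((Dia r or s) and r) is true.
  At s0: Dia not ((Dia r or s) and r) is true, so not Dia not ((Dia r or s) and r) is false.
    At s0: Dia not ((Dia r or s) and r) requires not ((Dia r or s) and r) at some successor in {s4}.
      not ((Dia r or s) and r) holds at s4, so Dia not ((Dia r or s) and r) is true at s0.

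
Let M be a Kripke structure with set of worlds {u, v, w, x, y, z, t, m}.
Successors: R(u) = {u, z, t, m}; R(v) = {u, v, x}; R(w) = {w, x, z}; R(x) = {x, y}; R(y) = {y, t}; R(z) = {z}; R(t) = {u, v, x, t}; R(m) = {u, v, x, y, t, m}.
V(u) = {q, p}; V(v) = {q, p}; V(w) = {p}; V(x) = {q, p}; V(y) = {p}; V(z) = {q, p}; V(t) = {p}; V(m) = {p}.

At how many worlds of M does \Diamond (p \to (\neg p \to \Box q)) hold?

8

Recall that \Box ψ holds at a world iff ψ holds at every accessible world, and \Diamond ψ holds iff ψ holds at some accessible world.
Let φ = \Diamond (p \to (\neg p \to \Box q)). Evaluate φ at each world:
  u (successors {u, z, t, m}): φ is true.
  v (successors {u, v, x}): φ is true.
  w (successors {w, x, z}): φ is true.
  x (successors {x, y}): φ is true.
  y (successors {y, t}): φ is true.
  z (successors {z}): φ is true.
  t (successors {u, v, x, t}): φ is true.
  m (successors {u, v, x, y, t, m}): φ is true.
For instance, at v:
  At v: \Diamond (p \to (\neg p \to \Box q)) requires p \to (\neg p \to \Box q) at some successor in {u, v, x}.
    p \to (\neg p \to \Box q) holds at u, so \Diamond (p \to (\neg p \to \Box q)) is true at v.
      At u: p is true, \neg p \to \Box q is true, so p \to (\neg p \to \Box q) is true.
Satisfying worlds: {u, v, w, x, y, z, t, m}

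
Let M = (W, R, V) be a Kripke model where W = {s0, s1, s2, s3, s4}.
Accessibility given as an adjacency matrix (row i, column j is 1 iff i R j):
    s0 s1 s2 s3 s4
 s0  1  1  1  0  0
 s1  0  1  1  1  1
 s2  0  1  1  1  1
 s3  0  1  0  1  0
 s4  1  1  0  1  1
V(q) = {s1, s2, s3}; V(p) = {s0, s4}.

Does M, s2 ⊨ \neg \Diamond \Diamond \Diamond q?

Recall that \Diamond ψ holds at a world iff ψ holds at some accessible world.
At s2: \Diamond \Diamond \Diamond q is true, so \neg \Diamond \Diamond \Diamond q is false.
  At s2: \Diamond \Diamond \Diamond q requires \Diamond \Diamond q at some successor in {s1, s2, s3, s4}.
    \Diamond \Diamond q holds at s1, so \Diamond \Diamond \Diamond q is true at s2.
      At s1: \Diamond \Diamond q requires \Diamond q at some successor in {s1, s2, s3, s4}.
        \Diamond q holds at s1, so \Diamond \Diamond q is true at s1.

No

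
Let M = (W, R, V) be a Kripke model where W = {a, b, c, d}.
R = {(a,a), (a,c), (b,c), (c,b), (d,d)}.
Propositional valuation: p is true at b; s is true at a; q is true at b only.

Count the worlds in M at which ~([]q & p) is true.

4

Let φ = ~([]q & p). Evaluate φ at each world:
  a (successors {a, c}): φ is true.
  b (successors {c}): φ is true.
  c (successors {b}): φ is true.
  d (successors {d}): φ is true.
For instance, at d:
  At d: []q & p is false, so ~([]q & p) is true.
    At d: []q is false, p is false, so []q & p is false.
      At d: []q requires q at every successor {d}.
        q fails at d, so []q is false at d.
Satisfying worlds: {a, b, c, d}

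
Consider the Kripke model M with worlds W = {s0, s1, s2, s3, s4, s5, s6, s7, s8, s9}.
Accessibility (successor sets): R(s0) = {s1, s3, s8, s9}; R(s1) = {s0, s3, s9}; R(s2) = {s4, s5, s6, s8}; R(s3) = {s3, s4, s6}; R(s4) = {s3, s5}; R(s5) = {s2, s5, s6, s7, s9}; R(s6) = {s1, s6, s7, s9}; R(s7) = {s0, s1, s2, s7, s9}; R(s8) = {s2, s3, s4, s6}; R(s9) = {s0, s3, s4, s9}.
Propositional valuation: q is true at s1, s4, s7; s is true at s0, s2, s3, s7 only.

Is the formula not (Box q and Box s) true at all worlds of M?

Yes

Let φ = not (Box q and Box s). Evaluate φ at each world:
  s0 (successors {s1, s3, s8, s9}): φ is true.
  s1 (successors {s0, s3, s9}): φ is true.
  s2 (successors {s4, s5, s6, s8}): φ is true.
  s3 (successors {s3, s4, s6}): φ is true.
  s4 (successors {s3, s5}): φ is true.
  s5 (successors {s2, s5, s6, s7, s9}): φ is true.
  s6 (successors {s1, s6, s7, s9}): φ is true.
  s7 (successors {s0, s1, s2, s7, s9}): φ is true.
  s8 (successors {s2, s3, s4, s6}): φ is true.
  s9 (successors {s0, s3, s4, s9}): φ is true.
For instance, at s4:
  At s4: Box q and Box s is false, so not (Box q and Box s) is true.
    At s4: Box q is false, Box s is false, so Box q and Box s is false.
      At s4: Box q requires q at every successor {s3, s5}.
        q fails at s3, so Box q is false at s4.
      At s4: Box s requires s at every successor {s3, s5}.
        s fails at s5, so Box s is false at s4.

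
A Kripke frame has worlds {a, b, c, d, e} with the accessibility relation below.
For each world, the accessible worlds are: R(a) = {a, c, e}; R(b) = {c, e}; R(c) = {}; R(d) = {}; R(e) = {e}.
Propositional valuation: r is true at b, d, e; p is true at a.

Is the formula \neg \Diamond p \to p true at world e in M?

No

At e: \neg \Diamond p is true, p is false, so \neg \Diamond p \to p is false.
  At e: \Diamond p is false, so \neg \Diamond p is true.
    At e: \Diamond p requires p at some successor in {e}.
      At e: p is false.
    So \Diamond p is false at e.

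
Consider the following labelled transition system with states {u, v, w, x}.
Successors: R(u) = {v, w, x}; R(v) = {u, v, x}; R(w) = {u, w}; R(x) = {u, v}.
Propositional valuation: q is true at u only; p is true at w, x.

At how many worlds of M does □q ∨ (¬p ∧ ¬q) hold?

Recall that □ψ holds at a world iff ψ holds at every accessible world, and ◇ψ holds iff ψ holds at some accessible world.
Let φ = □q ∨ (¬p ∧ ¬q). Evaluate φ at each world:
  u (successors {v, w, x}): φ is false.
  v (successors {u, v, x}): φ is true.
  w (successors {u, w}): φ is false.
  x (successors {u, v}): φ is false.
For instance, at u:
  At u: □q is false, ¬p ∧ ¬q is false, so □q ∨ (¬p ∧ ¬q) is false.
    At u: □q requires q at every successor {v, w, x}.
      q fails at v, so □q is false at u.
Satisfying worlds: {v}

1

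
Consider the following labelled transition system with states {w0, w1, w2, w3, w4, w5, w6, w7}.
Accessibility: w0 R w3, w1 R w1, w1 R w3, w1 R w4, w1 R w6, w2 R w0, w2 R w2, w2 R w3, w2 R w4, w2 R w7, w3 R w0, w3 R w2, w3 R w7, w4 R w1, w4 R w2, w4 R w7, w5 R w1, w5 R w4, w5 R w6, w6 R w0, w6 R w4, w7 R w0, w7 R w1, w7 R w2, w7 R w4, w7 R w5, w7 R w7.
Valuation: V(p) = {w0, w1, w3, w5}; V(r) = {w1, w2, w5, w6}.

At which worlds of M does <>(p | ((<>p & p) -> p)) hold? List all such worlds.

Recall that <>ψ holds at a world iff ψ holds at some accessible world.
Let φ = <>(p | ((<>p & p) -> p)). Evaluate φ at each world:
  w0 (successors {w3}): φ is true.
  w1 (successors {w1, w3, w4, w6}): φ is true.
  w2 (successors {w0, w2, w3, w4, w7}): φ is true.
  w3 (successors {w0, w2, w7}): φ is true.
  w4 (successors {w1, w2, w7}): φ is true.
  w5 (successors {w1, w4, w6}): φ is true.
  w6 (successors {w0, w4}): φ is true.
  w7 (successors {w0, w1, w2, w4, w5, w7}): φ is true.
For instance, at w7:
  At w7: <>(p | ((<>p & p) -> p)) requires p | ((<>p & p) -> p) at some successor in {w0, w1, w2, w4, w5, w7}.
    p | ((<>p & p) -> p) holds at w0, so <>(p | ((<>p & p) -> p)) is true at w7.
      At w0: p is true, (<>p & p) -> p is true, so p | ((<>p & p) -> p) is true.
Satisfying worlds: {w0, w1, w2, w3, w4, w5, w6, w7}

w0, w1, w2, w3, w4, w5, w6, w7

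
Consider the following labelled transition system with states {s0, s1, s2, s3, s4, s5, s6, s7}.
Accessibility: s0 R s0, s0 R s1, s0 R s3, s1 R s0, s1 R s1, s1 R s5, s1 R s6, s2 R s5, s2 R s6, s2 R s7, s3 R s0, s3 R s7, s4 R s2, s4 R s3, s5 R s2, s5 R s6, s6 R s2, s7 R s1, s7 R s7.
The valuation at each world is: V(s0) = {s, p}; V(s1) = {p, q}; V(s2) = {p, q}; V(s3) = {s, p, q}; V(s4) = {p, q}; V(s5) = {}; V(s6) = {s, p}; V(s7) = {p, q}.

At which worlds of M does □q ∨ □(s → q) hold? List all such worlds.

Recall that □ψ holds at a world iff ψ holds at every accessible world, and ◇ψ holds iff ψ holds at some accessible world.
Let φ = □q ∨ □(s → q). Evaluate φ at each world:
  s0 (successors {s0, s1, s3}): φ is false.
  s1 (successors {s0, s1, s5, s6}): φ is false.
  s2 (successors {s5, s6, s7}): φ is false.
  s3 (successors {s0, s7}): φ is false.
  s4 (successors {s2, s3}): φ is true.
  s5 (successors {s2, s6}): φ is false.
  s6 (successors {s2}): φ is true.
  s7 (successors {s1, s7}): φ is true.
For instance, at s6:
  At s6: □q is true, □(s → q) is true, so □q ∨ □(s → q) is true.
    At s6: □q requires q at every successor {s2}.
      At s2: q is true.
    So □q is true at s6.
    At s6: □(s → q) requires s → q at every successor {s2}.
      At s2: s → q is true.
    So □(s → q) is true at s6.
Satisfying worlds: {s4, s6, s7}

s4, s6, s7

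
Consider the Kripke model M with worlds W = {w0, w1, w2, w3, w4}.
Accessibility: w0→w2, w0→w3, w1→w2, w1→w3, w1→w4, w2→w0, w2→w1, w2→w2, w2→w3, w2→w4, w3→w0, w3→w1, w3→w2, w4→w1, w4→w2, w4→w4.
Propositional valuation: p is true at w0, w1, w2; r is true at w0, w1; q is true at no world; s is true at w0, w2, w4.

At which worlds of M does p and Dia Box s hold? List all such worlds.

none

Let φ = p and Dia Box s. Evaluate φ at each world:
  w0 (successors {w2, w3}): φ is false.
  w1 (successors {w2, w3, w4}): φ is false.
  w2 (successors {w0, w1, w2, w3, w4}): φ is false.
  w3 (successors {w0, w1, w2}): φ is false.
  w4 (successors {w1, w2, w4}): φ is false.
For instance, at w1:
  At w1: p is true, Dia Box s is false, so p and Dia Box s is false.
    At w1: Dia Box s requires Box s at some successor in {w2, w3, w4}.
      At w2: Box s is false.
      At w3: Box s is false.
      At w4: Box s is false.
    So Dia Box s is false at w1.
Satisfying worlds: none.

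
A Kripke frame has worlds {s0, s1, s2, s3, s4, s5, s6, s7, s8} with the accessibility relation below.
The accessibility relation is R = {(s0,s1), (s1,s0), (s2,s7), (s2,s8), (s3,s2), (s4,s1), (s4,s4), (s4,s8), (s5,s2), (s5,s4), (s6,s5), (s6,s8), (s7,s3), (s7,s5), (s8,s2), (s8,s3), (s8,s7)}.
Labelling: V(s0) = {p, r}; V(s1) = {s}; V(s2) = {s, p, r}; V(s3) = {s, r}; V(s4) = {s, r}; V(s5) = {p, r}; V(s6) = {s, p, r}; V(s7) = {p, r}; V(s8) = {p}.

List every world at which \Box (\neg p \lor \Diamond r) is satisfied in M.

s0, s2, s3, s4, s5, s6, s7, s8

Let φ = \Box (\neg p \lor \Diamond r). Evaluate φ at each world:
  s0 (successors {s1}): φ is true.
  s1 (successors {s0}): φ is false.
  s2 (successors {s7, s8}): φ is true.
  s3 (successors {s2}): φ is true.
  s4 (successors {s1, s4, s8}): φ is true.
  s5 (successors {s2, s4}): φ is true.
  s6 (successors {s5, s8}): φ is true.
  s7 (successors {s3, s5}): φ is true.
  s8 (successors {s2, s3, s7}): φ is true.
For instance, at s1:
  At s1: \Box (\neg p \lor \Diamond r) requires \neg p \lor \Diamond r at every successor {s0}.
    \neg p \lor \Diamond r fails at s0, so \Box (\neg p \lor \Diamond r) is false at s1.
      At s0: \neg p is false, \Diamond r is false, so \neg p \lor \Diamond r is false.
Satisfying worlds: {s0, s2, s3, s4, s5, s6, s7, s8}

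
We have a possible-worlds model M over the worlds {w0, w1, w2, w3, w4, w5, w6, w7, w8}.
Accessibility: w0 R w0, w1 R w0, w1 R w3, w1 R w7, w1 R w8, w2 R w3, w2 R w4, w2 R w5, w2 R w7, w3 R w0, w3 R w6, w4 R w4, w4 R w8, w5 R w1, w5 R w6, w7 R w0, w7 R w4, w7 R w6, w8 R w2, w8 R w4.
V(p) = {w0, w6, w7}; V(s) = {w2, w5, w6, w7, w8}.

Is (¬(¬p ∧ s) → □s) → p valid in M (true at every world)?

Let φ = (¬(¬p ∧ s) → □s) → p. Evaluate φ at each world:
  w0 (successors {w0}): φ is true.
  w1 (successors {w0, w3, w7, w8}): φ is true.
  w2 (successors {w3, w4, w5, w7}): φ is false.
  w3 (successors {w0, w6}): φ is true.
  w4 (successors {w4, w8}): φ is true.
  w5 (successors {w1, w6}): φ is false.
  w6 (successors ∅): φ is true.
  w7 (successors {w0, w4, w6}): φ is true.
  w8 (successors {w2, w4}): φ is false.
Detail at w2 (counterexample):
  At w2: ¬(¬p ∧ s) → □s is true, p is false, so (¬(¬p ∧ s) → □s) → p is false.
    At w2: ¬(¬p ∧ s) is false, □s is false, so ¬(¬p ∧ s) → □s is true.
      At w2: □s requires s at every successor {w3, w4, w5, w7}.
        s fails at w3, so □s is false at w2.

No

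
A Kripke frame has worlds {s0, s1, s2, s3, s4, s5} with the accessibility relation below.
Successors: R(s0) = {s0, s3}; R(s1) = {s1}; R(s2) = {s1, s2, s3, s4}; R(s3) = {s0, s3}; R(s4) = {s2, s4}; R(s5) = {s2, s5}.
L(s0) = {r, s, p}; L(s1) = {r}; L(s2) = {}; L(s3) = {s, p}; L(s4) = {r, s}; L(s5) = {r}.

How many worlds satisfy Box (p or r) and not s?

1

Let φ = Box (p or r) and not s. Evaluate φ at each world:
  s0 (successors {s0, s3}): φ is false.
  s1 (successors {s1}): φ is true.
  s2 (successors {s1, s2, s3, s4}): φ is false.
  s3 (successors {s0, s3}): φ is false.
  s4 (successors {s2, s4}): φ is false.
  s5 (successors {s2, s5}): φ is false.
For instance, at s0:
  At s0: Box (p or r) is true, not s is false, so Box (p or r) and not s is false.
    At s0: Box (p or r) requires p or r at every successor {s0, s3}.
      At s0: p or r is true.
      At s3: p or r is true.
    So Box (p or r) is true at s0.
Satisfying worlds: {s1}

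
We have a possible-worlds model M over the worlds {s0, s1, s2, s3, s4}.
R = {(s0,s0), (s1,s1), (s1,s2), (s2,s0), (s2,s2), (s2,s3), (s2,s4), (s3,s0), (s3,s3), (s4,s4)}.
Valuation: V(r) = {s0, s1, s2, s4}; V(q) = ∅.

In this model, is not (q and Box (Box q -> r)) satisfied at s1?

At s1: q and Box (Box q -> r) is false, so not (q and Box (Box q -> r)) is true.
  At s1: q is false, Box (Box q -> r) is true, so q and Box (Box q -> r) is false.
    At s1: Box (Box q -> r) requires Box q -> r at every successor {s1, s2}.
      At s1: Box q -> r is true.
      At s2: Box q -> r is true.
    So Box (Box q -> r) is true at s1.

Yes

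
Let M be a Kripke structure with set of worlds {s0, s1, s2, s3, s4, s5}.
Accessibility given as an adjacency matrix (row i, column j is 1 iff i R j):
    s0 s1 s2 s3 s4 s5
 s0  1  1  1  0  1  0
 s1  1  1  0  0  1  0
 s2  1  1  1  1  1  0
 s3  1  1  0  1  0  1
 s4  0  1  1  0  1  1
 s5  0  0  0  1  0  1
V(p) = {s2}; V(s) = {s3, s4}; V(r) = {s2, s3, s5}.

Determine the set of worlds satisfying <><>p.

s0, s1, s2, s3, s4

Recall that <>ψ holds at a world iff ψ holds at some accessible world.
Let φ = <><>p. Evaluate φ at each world:
  s0 (successors {s0, s1, s2, s4}): φ is true.
  s1 (successors {s0, s1, s4}): φ is true.
  s2 (successors {s0, s1, s2, s3, s4}): φ is true.
  s3 (successors {s0, s1, s3, s5}): φ is true.
  s4 (successors {s1, s2, s4, s5}): φ is true.
  s5 (successors {s3, s5}): φ is false.
For instance, at s4:
  At s4: <><>p requires <>p at some successor in {s1, s2, s4, s5}.
    <>p holds at s2, so <><>p is true at s4.
      At s2: <>p requires p at some successor in {s0, s1, s2, s3, s4}.
        p holds at s2, so <>p is true at s2.
Satisfying worlds: {s0, s1, s2, s3, s4}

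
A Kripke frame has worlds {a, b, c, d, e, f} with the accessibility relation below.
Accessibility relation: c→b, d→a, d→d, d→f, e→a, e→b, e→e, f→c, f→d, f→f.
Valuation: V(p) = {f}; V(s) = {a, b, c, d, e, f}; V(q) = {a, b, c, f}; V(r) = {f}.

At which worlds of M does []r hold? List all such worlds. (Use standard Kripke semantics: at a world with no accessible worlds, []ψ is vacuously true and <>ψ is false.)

Let φ = []r. Evaluate φ at each world:
  a (successors ∅): φ is true.
  b (successors ∅): φ is true.
  c (successors {b}): φ is false.
  d (successors {a, d, f}): φ is false.
  e (successors {a, b, e}): φ is false.
  f (successors {c, d, f}): φ is false.
For instance, at f:
  At f: []r requires r at every successor {c, d, f}.
    r fails at c, so []r is false at f.
Satisfying worlds: {a, b}

a, b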